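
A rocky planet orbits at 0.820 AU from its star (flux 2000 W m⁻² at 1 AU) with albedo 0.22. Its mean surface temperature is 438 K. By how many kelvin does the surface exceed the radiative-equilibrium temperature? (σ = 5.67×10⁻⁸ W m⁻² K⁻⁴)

ΔT ≈ 120.0 K

S = 2000/0.820² = 2974 W m⁻².
T_eq = [S(1−A)/(4σ)]^(1/4) = [2974×0.78/(4×5.67×10⁻⁸)]^(1/4) = 318.0 K.
ΔT = T_surf − T_eq = 438 − 318.0.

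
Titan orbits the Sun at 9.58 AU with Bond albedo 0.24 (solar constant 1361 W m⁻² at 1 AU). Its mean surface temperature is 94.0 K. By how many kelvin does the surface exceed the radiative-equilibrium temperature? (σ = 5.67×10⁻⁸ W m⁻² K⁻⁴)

ΔT ≈ 10.0 K

S = 1361/9.58² = 14.83 W m⁻².
T_eq = [S(1−A)/(4σ)]^(1/4) = [14.83×0.76/(4×5.67×10⁻⁸)]^(1/4) = 84.0 K.
ΔT = T_surf − T_eq = 94 − 84.0.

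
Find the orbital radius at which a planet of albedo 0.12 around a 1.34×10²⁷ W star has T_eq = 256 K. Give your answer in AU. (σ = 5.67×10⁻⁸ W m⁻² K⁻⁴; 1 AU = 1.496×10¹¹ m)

From T_eq⁴ = L(1−A)/(16πσd²): d = √[L(1−A)/(16πσT_eq⁴)].
d = √[1.34×10²⁷ × 0.88 / (16π × 5.67×10⁻⁸ × (256)⁴)] = 3.10×10¹¹ m = 2.07 AU.

d ≈ 2.07 AU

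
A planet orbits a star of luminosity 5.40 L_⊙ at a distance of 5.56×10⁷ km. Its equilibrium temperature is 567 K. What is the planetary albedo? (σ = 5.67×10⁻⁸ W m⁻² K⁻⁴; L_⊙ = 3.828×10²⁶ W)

d = 5.56×10⁷ km = 5.56×10¹⁰ m.
L = 5.40 × 3.828×10²⁶ = 2.07×10²⁷ W.
Flux: S = L/(4πd²) = 2.07×10²⁷/(4π×(5.56×10¹⁰)²) = 5.32×10⁴ W m⁻².
From T_eq⁴ = S(1−A)/(4σ): 1−A = 4σT_eq⁴/S.
1−A = 4 × 5.67×10⁻⁸ × (567)⁴ / 5.32×10⁴ = 0.441.

A ≈ 0.56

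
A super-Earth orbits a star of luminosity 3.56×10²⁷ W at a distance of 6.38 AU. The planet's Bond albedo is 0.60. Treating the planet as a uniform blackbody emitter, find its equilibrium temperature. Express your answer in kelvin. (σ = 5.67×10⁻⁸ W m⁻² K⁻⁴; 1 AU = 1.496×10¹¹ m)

T_eq ≈ 153 K

d = 6.38 AU = 9.54×10¹¹ m.
Flux: S = L/(4πd²) = 3.56×10²⁷/(4π×(9.54×10¹¹)²) = 311 W m⁻².
Energy balance: absorbed = emitted ⇒ πR²·S(1−A) = 4πR²·σT_eq⁴, so T_eq⁴ = S(1−A)/(4σ).
T_eq = [311 × 0.40 / (4 × 5.67×10⁻⁸)]^(1/4) = (5.48×10⁸)^(1/4) = 153 K.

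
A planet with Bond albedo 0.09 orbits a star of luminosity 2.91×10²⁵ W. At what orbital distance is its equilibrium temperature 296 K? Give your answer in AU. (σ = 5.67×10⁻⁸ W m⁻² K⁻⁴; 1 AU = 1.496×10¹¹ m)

From T_eq⁴ = L(1−A)/(16πσd²): d = √[L(1−A)/(16πσT_eq⁴)].
d = √[2.91×10²⁵ × 0.91 / (16π × 5.67×10⁻⁸ × (296)⁴)] = 3.48×10¹⁰ m = 0.233 AU.

d ≈ 0.233 AU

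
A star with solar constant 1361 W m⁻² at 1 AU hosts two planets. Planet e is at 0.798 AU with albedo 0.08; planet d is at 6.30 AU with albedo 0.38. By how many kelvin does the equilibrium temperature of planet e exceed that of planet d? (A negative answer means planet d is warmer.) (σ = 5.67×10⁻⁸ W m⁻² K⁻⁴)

T_eq = [S₀(1−A)/(4σd²)]^(1/4), so T ∝ (1−A)^(1/4) / √d.
T₁ = [1361×0.92/(4×5.67×10⁻⁸×0.798²)]^(1/4) = 305.14 K.
T₂ = [1361×0.62/(4×5.67×10⁻⁸×6.30²)]^(1/4) = 98.40 K.

ΔT ≈ 206.7 K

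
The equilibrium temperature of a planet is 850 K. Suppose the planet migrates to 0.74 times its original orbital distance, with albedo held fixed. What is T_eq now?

T_eq ≈ 988 K

T_eq ∝ L^(1/4) · d^(−1/2).
T′ = 850 / 0.74^(1/2) = 988 K.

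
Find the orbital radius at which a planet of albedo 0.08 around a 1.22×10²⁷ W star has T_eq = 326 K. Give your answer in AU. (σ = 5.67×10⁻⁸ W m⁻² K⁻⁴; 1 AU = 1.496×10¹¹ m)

d ≈ 1.25 AU

From T_eq⁴ = L(1−A)/(16πσd²): d = √[L(1−A)/(16πσT_eq⁴)].
d = √[1.22×10²⁷ × 0.92 / (16π × 5.67×10⁻⁸ × (326)⁴)] = 1.87×10¹¹ m = 1.25 AU.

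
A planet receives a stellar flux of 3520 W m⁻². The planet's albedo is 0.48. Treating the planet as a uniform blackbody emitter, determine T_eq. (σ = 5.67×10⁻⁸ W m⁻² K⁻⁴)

T_eq ≈ 300 K

Energy balance: absorbed = emitted ⇒ πR²·S(1−A) = 4πR²·σT_eq⁴, so T_eq⁴ = S(1−A)/(4σ).
T_eq = [3520 × 0.52 / (4 × 5.67×10⁻⁸)]^(1/4) = (8.07×10⁹)^(1/4) = 300 K.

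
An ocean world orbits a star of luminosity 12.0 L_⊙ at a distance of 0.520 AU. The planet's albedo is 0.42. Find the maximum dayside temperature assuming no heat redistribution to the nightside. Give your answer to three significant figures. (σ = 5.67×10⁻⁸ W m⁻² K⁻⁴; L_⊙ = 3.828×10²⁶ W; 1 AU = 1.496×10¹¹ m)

d = 0.520 AU = 7.78×10¹⁰ m.
L = 12.0 × 3.828×10²⁶ = 4.59×10²⁷ W.
Flux: S = L/(4πd²) = 4.59×10²⁷/(4π×(7.78×10¹⁰)²) = 6.04×10⁴ W m⁻².
With no redistribution each surface element balances locally: S(1−A) = σT⁴.
T = [6.04×10⁴ × 0.58 / 5.67×10⁻⁸]^(1/4) = (6.18×10¹¹)^(1/4) = 887 K.

T_ss ≈ 887 K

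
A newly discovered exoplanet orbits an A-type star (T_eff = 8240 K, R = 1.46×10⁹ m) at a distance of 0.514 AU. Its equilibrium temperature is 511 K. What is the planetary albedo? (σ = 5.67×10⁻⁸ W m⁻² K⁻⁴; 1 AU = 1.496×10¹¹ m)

d = 0.514 AU = 7.69×10¹⁰ m.
L = 4πR_⋆²σT_⋆⁴ = 4π(1.46×10⁹)² × 5.67×10⁻⁸ × (8240)⁴ = 7.00×10²⁷ W.
S = L/(4πd²) = 9.42×10⁴ W m⁻².
From T_eq⁴ = S(1−A)/(4σ): 1−A = 4σT_eq⁴/S.
1−A = 4 × 5.67×10⁻⁸ × (511)⁴ / 9.42×10⁴ = 0.164.

A ≈ 0.84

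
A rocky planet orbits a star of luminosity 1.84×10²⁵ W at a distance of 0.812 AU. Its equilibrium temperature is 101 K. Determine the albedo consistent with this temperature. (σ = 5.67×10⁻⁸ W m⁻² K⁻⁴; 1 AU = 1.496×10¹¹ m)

A ≈ 0.76

d = 0.812 AU = 1.21×10¹¹ m.
Flux: S = L/(4πd²) = 1.84×10²⁵/(4π×(1.21×10¹¹)²) = 99.2 W m⁻².
From T_eq⁴ = S(1−A)/(4σ): 1−A = 4σT_eq⁴/S.
1−A = 4 × 5.67×10⁻⁸ × (101)⁴ / 99.2 = 0.238.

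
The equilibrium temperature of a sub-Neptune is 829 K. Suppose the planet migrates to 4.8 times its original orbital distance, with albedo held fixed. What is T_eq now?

T_eq ∝ L^(1/4) · d^(−1/2).
T′ = 829 / 4.8^(1/2) = 378 K.

T_eq ≈ 378 K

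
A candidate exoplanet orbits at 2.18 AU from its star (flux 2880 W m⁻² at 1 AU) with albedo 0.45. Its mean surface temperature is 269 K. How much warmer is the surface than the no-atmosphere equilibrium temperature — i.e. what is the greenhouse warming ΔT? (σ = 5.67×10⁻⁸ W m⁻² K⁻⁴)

S = 2880/2.18² = 606.0 W m⁻².
T_eq = [S(1−A)/(4σ)]^(1/4) = [606.0×0.55/(4×5.67×10⁻⁸)]^(1/4) = 195.8 K.
ΔT = T_surf − T_eq = 269 − 195.8.

ΔT ≈ 73.2 K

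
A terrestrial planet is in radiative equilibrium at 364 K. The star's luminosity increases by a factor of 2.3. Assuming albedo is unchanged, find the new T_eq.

T_eq ∝ L^(1/4) · d^(−1/2).
T′ = 364 × 2.3^(1/4) = 448 K.

T_eq ≈ 448 K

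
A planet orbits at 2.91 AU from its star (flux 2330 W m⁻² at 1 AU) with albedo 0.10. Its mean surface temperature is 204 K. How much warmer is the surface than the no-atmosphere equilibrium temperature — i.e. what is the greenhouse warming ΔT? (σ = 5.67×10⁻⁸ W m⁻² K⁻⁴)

ΔT ≈ 22.2 K

S = 2330/2.91² = 275.2 W m⁻².
T_eq = [S(1−A)/(4σ)]^(1/4) = [275.2×0.90/(4×5.67×10⁻⁸)]^(1/4) = 181.8 K.
ΔT = T_surf − T_eq = 204 − 181.8.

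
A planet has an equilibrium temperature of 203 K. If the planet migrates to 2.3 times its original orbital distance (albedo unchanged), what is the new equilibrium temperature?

T_eq ∝ L^(1/4) · d^(−1/2).
T′ = 203 / 2.3^(1/2) = 134 K.

T_eq ≈ 134 K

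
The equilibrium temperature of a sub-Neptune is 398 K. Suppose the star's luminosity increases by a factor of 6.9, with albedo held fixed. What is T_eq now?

T_eq ≈ 645 K

T_eq ∝ L^(1/4) · d^(−1/2).
T′ = 398 × 6.9^(1/4) = 645 K.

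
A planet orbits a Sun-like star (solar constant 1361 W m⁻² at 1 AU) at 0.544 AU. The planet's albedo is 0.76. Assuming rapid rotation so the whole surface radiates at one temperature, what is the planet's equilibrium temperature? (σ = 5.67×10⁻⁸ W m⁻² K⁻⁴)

T_eq ≈ 264 K

Flux at 0.544 AU: S = 1361/0.544² = 4600 W m⁻².
Energy balance: absorbed = emitted ⇒ πR²·S(1−A) = 4πR²·σT_eq⁴, so T_eq⁴ = S(1−A)/(4σ).
T_eq = [4600 × 0.24 / (4 × 5.67×10⁻⁸)]^(1/4) = (4.87×10⁹)^(1/4) = 264 K.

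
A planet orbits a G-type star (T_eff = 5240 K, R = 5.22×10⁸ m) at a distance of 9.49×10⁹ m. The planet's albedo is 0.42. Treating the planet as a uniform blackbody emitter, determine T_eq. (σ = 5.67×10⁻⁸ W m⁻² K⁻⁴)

L = 4πR_⋆²σT_⋆⁴ = 4π(5.22×10⁸)² × 5.67×10⁻⁸ × (5240)⁴ = 1.46×10²⁶ W.
S = L/(4πd²) = 1.29×10⁵ W m⁻².
Energy balance: absorbed = emitted ⇒ πR²·S(1−A) = 4πR²·σT_eq⁴, so T_eq⁴ = S(1−A)/(4σ).
T_eq = [1.29×10⁵ × 0.58 / (4 × 5.67×10⁻⁸)]^(1/4) = (3.31×10¹¹)^(1/4) = 758 K.

T_eq ≈ 758 K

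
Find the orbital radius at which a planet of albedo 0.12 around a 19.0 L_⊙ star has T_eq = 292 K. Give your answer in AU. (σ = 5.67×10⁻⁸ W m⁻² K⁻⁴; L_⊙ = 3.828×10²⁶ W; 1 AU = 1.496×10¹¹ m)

d ≈ 3.72 AU

L = 19.0 × 3.828×10²⁶ = 7.27×10²⁷ W.
From T_eq⁴ = L(1−A)/(16πσd²): d = √[L(1−A)/(16πσT_eq⁴)].
d = √[7.27×10²⁷ × 0.88 / (16π × 5.67×10⁻⁸ × (292)⁴)] = 5.56×10¹¹ m = 3.72 AU.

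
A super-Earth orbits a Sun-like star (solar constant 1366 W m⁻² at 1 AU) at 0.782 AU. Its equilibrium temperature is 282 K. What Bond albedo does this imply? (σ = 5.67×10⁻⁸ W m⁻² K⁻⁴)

A ≈ 0.36

Flux at 0.782 AU: S = 1366/0.782² = 2230 W m⁻².
From T_eq⁴ = S(1−A)/(4σ): 1−A = 4σT_eq⁴/S.
1−A = 4 × 5.67×10⁻⁸ × (282)⁴ / 2230 = 0.642.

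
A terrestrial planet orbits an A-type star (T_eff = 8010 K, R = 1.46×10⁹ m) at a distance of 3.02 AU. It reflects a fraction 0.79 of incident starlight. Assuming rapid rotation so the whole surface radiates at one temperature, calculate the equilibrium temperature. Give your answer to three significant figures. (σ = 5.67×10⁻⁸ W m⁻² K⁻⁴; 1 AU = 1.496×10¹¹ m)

d = 3.02 AU = 4.52×10¹¹ m.
L = 4πR_⋆²σT_⋆⁴ = 4π(1.46×10⁹)² × 5.67×10⁻⁸ × (8010)⁴ = 6.25×10²⁷ W.
S = L/(4πd²) = 2440 W m⁻².
Energy balance: absorbed = emitted ⇒ πR²·S(1−A) = 4πR²·σT_eq⁴, so T_eq⁴ = S(1−A)/(4σ).
T_eq = [2440 × 0.21 / (4 × 5.67×10⁻⁸)]^(1/4) = (2.26×10⁹)^(1/4) = 218 K.

T_eq ≈ 218 K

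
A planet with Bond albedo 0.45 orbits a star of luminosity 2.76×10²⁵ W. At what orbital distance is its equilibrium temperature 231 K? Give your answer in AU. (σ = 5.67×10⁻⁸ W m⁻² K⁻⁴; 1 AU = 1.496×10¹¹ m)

d ≈ 0.289 AU

From T_eq⁴ = L(1−A)/(16πσd²): d = √[L(1−A)/(16πσT_eq⁴)].
d = √[2.76×10²⁵ × 0.55 / (16π × 5.67×10⁻⁸ × (231)⁴)] = 4.32×10¹⁰ m = 0.289 AU.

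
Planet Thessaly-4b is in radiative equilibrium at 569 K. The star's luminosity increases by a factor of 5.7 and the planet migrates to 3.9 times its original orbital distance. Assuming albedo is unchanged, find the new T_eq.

T_eq ∝ L^(1/4) · d^(−1/2).
T′ = 569 × 5.7^(1/4) / 3.9^(1/2) = 445 K.

T_eq ≈ 445 K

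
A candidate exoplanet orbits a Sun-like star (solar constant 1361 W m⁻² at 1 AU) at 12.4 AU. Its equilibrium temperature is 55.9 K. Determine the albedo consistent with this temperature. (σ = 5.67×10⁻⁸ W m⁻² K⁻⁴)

A ≈ 0.75

Flux at 12.4 AU: S = 1361/12.4² = 8.85 W m⁻².
From T_eq⁴ = S(1−A)/(4σ): 1−A = 4σT_eq⁴/S.
1−A = 4 × 5.67×10⁻⁸ × (55.9)⁴ / 8.85 = 0.250.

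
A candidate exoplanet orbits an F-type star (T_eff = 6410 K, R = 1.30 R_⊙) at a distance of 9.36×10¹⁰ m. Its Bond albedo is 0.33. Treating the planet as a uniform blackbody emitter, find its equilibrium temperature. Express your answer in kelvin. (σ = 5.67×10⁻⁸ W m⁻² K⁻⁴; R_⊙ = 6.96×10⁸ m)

R_⋆ = 1.30 × 6.96×10⁸ = 9.05×10⁸ m.
L = 4πR_⋆²σT_⋆⁴ = 4π(9.05×10⁸)² × 5.67×10⁻⁸ × (6410)⁴ = 9.85×10²⁶ W.
S = L/(4πd²) = 8940 W m⁻².
Energy balance: absorbed = emitted ⇒ πR²·S(1−A) = 4πR²·σT_eq⁴, so T_eq⁴ = S(1−A)/(4σ).
T_eq = [8940 × 0.67 / (4 × 5.67×10⁻⁸)]^(1/4) = (2.64×10¹⁰)^(1/4) = 403 K.

T_eq ≈ 403 K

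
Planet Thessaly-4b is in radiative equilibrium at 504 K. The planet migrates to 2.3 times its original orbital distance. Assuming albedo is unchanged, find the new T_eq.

T_eq ≈ 332 K

T_eq ∝ L^(1/4) · d^(−1/2).
T′ = 504 / 2.3^(1/2) = 332 K.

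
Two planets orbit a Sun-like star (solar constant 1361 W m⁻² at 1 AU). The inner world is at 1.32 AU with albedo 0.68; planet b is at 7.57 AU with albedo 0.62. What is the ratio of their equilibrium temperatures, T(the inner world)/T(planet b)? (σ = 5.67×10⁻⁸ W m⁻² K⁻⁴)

T₁/T₂ ≈ 2.294

T_eq = [S₀(1−A)/(4σd²)]^(1/4), so T ∝ (1−A)^(1/4) / √d.
T₁ = [1361×0.32/(4×5.67×10⁻⁸×1.32²)]^(1/4) = 182.20 K.
T₂ = [1361×0.38/(4×5.67×10⁻⁸×7.57²)]^(1/4) = 79.42 K.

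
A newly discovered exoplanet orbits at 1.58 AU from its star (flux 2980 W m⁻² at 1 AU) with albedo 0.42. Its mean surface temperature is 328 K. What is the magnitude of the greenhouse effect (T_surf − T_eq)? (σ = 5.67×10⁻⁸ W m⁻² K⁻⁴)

S = 2980/1.58² = 1194 W m⁻².
T_eq = [S(1−A)/(4σ)]^(1/4) = [1194×0.58/(4×5.67×10⁻⁸)]^(1/4) = 235.1 K.
ΔT = T_surf − T_eq = 328 − 235.1.

ΔT ≈ 92.9 K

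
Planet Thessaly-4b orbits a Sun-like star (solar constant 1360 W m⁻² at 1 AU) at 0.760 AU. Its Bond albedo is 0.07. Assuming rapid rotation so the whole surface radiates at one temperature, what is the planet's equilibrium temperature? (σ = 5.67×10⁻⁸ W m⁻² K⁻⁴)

T_eq ≈ 313 K

Flux at 0.760 AU: S = 1360/0.760² = 2350 W m⁻².
Energy balance: absorbed = emitted ⇒ πR²·S(1−A) = 4πR²·σT_eq⁴, so T_eq⁴ = S(1−A)/(4σ).
T_eq = [2350 × 0.93 / (4 × 5.67×10⁻⁸)]^(1/4) = (9.65×10⁹)^(1/4) = 313 K.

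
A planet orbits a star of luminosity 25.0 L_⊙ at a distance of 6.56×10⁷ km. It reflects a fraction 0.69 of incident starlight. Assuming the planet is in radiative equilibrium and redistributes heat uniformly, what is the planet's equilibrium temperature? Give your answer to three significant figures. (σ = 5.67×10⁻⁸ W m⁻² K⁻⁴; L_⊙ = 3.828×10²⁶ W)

T_eq ≈ 701 K

d = 6.56×10⁷ km = 6.56×10¹⁰ m.
L = 25.0 × 3.828×10²⁶ = 9.57×10²⁷ W.
Flux: S = L/(4πd²) = 9.57×10²⁷/(4π×(6.56×10¹⁰)²) = 1.77×10⁵ W m⁻².
Energy balance: absorbed = emitted ⇒ πR²·S(1−A) = 4πR²·σT_eq⁴, so T_eq⁴ = S(1−A)/(4σ).
T_eq = [1.77×10⁵ × 0.31 / (4 × 5.67×10⁻⁸)]^(1/4) = (2.42×10¹¹)^(1/4) = 701 K.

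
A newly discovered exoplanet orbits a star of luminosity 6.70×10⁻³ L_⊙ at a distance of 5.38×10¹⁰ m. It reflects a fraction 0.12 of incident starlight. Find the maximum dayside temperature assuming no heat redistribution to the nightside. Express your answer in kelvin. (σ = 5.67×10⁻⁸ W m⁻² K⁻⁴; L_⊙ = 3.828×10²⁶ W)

L = 6.70×10⁻³ × 3.828×10²⁶ = 2.56×10²⁴ W.
Flux: S = L/(4πd²) = 2.56×10²⁴/(4π×(5.38×10¹⁰)²) = 70.5 W m⁻².
With no redistribution each surface element balances locally: S(1−A) = σT⁴.
T = [70.5 × 0.88 / 5.67×10⁻⁸]^(1/4) = (1.09×10⁹)^(1/4) = 182 K.

T_ss ≈ 182 K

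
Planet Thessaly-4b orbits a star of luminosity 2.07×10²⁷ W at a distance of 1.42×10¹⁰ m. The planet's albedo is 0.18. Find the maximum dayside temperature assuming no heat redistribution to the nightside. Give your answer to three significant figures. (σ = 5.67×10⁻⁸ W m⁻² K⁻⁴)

T_ss ≈ 1850 K

Flux: S = L/(4πd²) = 2.07×10²⁷/(4π×(1.42×10¹⁰)²) = 8.17×10⁵ W m⁻².
With no redistribution each surface element balances locally: S(1−A) = σT⁴.
T = [8.17×10⁵ × 0.82 / 5.67×10⁻⁸]^(1/4) = (1.18×10¹³)^(1/4) = 1850 K.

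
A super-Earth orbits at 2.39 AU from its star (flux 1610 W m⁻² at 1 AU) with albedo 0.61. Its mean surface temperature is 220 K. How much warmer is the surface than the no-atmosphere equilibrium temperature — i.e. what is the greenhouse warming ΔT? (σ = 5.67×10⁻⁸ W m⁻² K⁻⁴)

S = 1610/2.39² = 281.9 W m⁻².
T_eq = [S(1−A)/(4σ)]^(1/4) = [281.9×0.39/(4×5.67×10⁻⁸)]^(1/4) = 148.4 K.
ΔT = T_surf − T_eq = 220 − 148.4.

ΔT ≈ 71.6 K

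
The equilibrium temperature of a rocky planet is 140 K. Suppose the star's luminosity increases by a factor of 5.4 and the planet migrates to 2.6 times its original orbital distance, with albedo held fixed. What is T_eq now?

T_eq ≈ 132 K

T_eq ∝ L^(1/4) · d^(−1/2).
T′ = 140 × 5.4^(1/4) / 2.6^(1/2) = 132 K.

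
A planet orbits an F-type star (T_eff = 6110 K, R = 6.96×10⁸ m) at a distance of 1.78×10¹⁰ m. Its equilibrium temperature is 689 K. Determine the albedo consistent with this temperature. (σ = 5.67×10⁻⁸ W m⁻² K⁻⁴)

A ≈ 0.58

L = 4πR_⋆²σT_⋆⁴ = 4π(6.96×10⁸)² × 5.67×10⁻⁸ × (6110)⁴ = 4.81×10²⁶ W.
S = L/(4πd²) = 1.21×10⁵ W m⁻².
From T_eq⁴ = S(1−A)/(4σ): 1−A = 4σT_eq⁴/S.
1−A = 4 × 5.67×10⁻⁸ × (689)⁴ / 1.21×10⁵ = 0.423.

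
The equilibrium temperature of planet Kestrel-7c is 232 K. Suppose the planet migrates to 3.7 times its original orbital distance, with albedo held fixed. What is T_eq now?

T_eq ∝ L^(1/4) · d^(−1/2).
T′ = 232 / 3.7^(1/2) = 121 K.

T_eq ≈ 121 K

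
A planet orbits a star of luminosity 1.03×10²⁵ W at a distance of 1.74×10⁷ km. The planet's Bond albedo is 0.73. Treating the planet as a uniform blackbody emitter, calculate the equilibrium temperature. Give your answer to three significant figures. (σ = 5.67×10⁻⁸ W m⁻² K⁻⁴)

d = 1.74×10⁷ km = 1.74×10¹⁰ m.
Flux: S = L/(4πd²) = 1.03×10²⁵/(4π×(1.74×10¹⁰)²) = 2710 W m⁻².
Energy balance: absorbed = emitted ⇒ πR²·S(1−A) = 4πR²·σT_eq⁴, so T_eq⁴ = S(1−A)/(4σ).
T_eq = [2710 × 0.27 / (4 × 5.67×10⁻⁸)]^(1/4) = (3.22×10⁹)^(1/4) = 238 K.

T_eq ≈ 238 K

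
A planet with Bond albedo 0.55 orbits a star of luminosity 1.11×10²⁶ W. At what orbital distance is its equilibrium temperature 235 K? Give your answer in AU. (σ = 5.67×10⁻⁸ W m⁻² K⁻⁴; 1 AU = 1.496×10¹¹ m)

From T_eq⁴ = L(1−A)/(16πσd²): d = √[L(1−A)/(16πσT_eq⁴)].
d = √[1.11×10²⁶ × 0.45 / (16π × 5.67×10⁻⁸ × (235)⁴)] = 7.58×10¹⁰ m = 0.507 AU.

d ≈ 0.507 AU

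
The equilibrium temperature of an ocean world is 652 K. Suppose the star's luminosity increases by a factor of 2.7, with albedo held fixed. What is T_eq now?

T_eq ∝ L^(1/4) · d^(−1/2).
T′ = 652 × 2.7^(1/4) = 836 K.

T_eq ≈ 836 K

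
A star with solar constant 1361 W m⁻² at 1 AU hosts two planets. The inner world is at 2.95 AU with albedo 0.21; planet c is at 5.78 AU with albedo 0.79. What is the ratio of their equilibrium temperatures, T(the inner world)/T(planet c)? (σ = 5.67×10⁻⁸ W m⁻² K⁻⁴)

T₁/T₂ ≈ 1.949

T_eq = [S₀(1−A)/(4σd²)]^(1/4), so T ∝ (1−A)^(1/4) / √d.
T₁ = [1361×0.79/(4×5.67×10⁻⁸×2.95²)]^(1/4) = 152.77 K.
T₂ = [1361×0.21/(4×5.67×10⁻⁸×5.78²)]^(1/4) = 78.37 K.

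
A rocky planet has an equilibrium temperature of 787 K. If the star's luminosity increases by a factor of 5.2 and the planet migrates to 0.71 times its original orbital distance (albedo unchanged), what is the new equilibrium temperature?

T_eq ≈ 1410 K

T_eq ∝ L^(1/4) · d^(−1/2).
T′ = 787 × 5.2^(1/4) / 0.71^(1/2) = 1410 K.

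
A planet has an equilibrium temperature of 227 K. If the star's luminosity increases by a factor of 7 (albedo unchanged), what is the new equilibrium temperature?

T_eq ≈ 369 K

T_eq ∝ L^(1/4) · d^(−1/2).
T′ = 227 × 7^(1/4) = 369 K.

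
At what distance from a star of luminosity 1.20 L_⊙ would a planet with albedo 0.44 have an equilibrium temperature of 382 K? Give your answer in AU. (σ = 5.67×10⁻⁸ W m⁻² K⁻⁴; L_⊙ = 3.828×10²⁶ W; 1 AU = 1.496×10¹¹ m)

L = 1.20 × 3.828×10²⁶ = 4.59×10²⁶ W.
From T_eq⁴ = L(1−A)/(16πσd²): d = √[L(1−A)/(16πσT_eq⁴)].
d = √[4.59×10²⁶ × 0.56 / (16π × 5.67×10⁻⁸ × (382)⁴)] = 6.51×10¹⁰ m = 0.435 AU.

d ≈ 0.435 AU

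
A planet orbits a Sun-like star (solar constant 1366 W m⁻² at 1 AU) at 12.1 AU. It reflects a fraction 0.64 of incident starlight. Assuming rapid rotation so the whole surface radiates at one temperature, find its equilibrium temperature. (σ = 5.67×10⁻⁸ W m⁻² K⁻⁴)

Flux at 12.1 AU: S = 1366/12.1² = 9.33 W m⁻².
Energy balance: absorbed = emitted ⇒ πR²·S(1−A) = 4πR²·σT_eq⁴, so T_eq⁴ = S(1−A)/(4σ).
T_eq = [9.33 × 0.36 / (4 × 5.67×10⁻⁸)]^(1/4) = (1.48×10⁷)^(1/4) = 62.0 K.

T_eq ≈ 62.0 K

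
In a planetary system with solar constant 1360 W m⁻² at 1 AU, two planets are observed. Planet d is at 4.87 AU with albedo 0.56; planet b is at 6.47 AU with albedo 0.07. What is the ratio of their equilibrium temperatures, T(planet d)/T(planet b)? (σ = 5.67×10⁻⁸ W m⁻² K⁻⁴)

T_eq = [S₀(1−A)/(4σd²)]^(1/4), so T ∝ (1−A)^(1/4) / √d.
T₁ = [1360×0.44/(4×5.67×10⁻⁸×4.87²)]^(1/4) = 102.70 K.
T₂ = [1360×0.93/(4×5.67×10⁻⁸×6.47²)]^(1/4) = 107.43 K.

T₁/T₂ ≈ 0.956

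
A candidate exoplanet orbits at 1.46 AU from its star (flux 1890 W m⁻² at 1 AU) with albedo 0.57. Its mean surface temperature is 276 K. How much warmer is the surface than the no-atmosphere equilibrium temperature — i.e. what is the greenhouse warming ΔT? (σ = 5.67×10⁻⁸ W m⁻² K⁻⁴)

S = 1890/1.46² = 886.7 W m⁻².
T_eq = [S(1−A)/(4σ)]^(1/4) = [886.7×0.43/(4×5.67×10⁻⁸)]^(1/4) = 202.5 K.
ΔT = T_surf − T_eq = 276 − 202.5.

ΔT ≈ 73.5 K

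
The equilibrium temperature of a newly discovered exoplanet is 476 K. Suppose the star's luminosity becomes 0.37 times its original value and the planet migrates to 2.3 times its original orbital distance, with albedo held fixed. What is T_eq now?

T_eq ∝ L^(1/4) · d^(−1/2).
T′ = 476 × 0.37^(1/4) / 2.3^(1/2) = 245 K.

T_eq ≈ 245 K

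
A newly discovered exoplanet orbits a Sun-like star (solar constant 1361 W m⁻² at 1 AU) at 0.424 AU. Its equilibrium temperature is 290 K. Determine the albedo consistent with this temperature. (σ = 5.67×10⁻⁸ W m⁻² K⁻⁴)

Flux at 0.424 AU: S = 1361/0.424² = 7570 W m⁻².
From T_eq⁴ = S(1−A)/(4σ): 1−A = 4σT_eq⁴/S.
1−A = 4 × 5.67×10⁻⁸ × (290)⁴ / 7570 = 0.212.

A ≈ 0.79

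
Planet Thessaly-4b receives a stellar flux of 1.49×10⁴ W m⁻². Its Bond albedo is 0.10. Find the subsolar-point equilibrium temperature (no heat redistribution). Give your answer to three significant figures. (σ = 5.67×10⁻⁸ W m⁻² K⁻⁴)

At the subsolar point the surface absorbs S(1−A) and emits σT⁴ per unit area — no factor of 4, since only the local patch is in balance.
T = [1.49×10⁴ × 0.90 / 5.67×10⁻⁸]^(1/4) = (2.37×10¹¹)^(1/4) = 697 K.

T_ss ≈ 697 K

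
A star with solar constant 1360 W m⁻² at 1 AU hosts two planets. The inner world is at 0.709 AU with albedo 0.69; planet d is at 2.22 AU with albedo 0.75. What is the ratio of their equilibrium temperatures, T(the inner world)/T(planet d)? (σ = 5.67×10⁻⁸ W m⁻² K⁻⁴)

T₁/T₂ ≈ 1.867

T_eq = [S₀(1−A)/(4σd²)]^(1/4), so T ∝ (1−A)^(1/4) / √d.
T₁ = [1360×0.31/(4×5.67×10⁻⁸×0.709²)]^(1/4) = 246.60 K.
T₂ = [1360×0.25/(4×5.67×10⁻⁸×2.22²)]^(1/4) = 132.06 K.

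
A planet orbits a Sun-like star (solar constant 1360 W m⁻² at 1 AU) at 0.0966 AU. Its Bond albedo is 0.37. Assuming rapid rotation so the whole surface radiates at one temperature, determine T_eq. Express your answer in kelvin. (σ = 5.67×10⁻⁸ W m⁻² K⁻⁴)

Flux at 0.0966 AU: S = 1360/0.0966² = 1.46×10⁵ W m⁻².
Energy balance: absorbed = emitted ⇒ πR²·S(1−A) = 4πR²·σT_eq⁴, so T_eq⁴ = S(1−A)/(4σ).
T_eq = [1.46×10⁵ × 0.63 / (4 × 5.67×10⁻⁸)]^(1/4) = (4.05×10¹¹)^(1/4) = 798 K.

T_eq ≈ 798 K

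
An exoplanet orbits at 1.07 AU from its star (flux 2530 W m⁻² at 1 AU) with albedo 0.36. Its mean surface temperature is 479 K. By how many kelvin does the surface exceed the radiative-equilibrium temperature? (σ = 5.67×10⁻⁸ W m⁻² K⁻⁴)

S = 2530/1.07² = 2210 W m⁻².
T_eq = [S(1−A)/(4σ)]^(1/4) = [2210×0.64/(4×5.67×10⁻⁸)]^(1/4) = 281.0 K.
ΔT = T_surf − T_eq = 479 − 281.0.

ΔT ≈ 198.0 K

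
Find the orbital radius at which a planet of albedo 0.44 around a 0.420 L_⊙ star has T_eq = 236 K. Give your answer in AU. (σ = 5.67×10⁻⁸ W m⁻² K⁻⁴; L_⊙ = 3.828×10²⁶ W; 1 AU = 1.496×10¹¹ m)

d ≈ 0.675 AU

L = 0.420 × 3.828×10²⁶ = 1.61×10²⁶ W.
From T_eq⁴ = L(1−A)/(16πσd²): d = √[L(1−A)/(16πσT_eq⁴)].
d = √[1.61×10²⁶ × 0.56 / (16π × 5.67×10⁻⁸ × (236)⁴)] = 1.01×10¹¹ m = 0.675 AU.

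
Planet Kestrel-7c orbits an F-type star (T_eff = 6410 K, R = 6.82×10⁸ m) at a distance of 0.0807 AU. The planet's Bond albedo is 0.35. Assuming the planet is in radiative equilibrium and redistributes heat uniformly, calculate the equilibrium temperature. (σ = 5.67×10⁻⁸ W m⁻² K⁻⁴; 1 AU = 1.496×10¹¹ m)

T_eq ≈ 967 K

d = 0.0807 AU = 1.21×10¹⁰ m.
L = 4πR_⋆²σT_⋆⁴ = 4π(6.82×10⁸)² × 5.67×10⁻⁸ × (6410)⁴ = 5.59×10²⁶ W.
S = L/(4πd²) = 3.05×10⁵ W m⁻².
Energy balance: absorbed = emitted ⇒ πR²·S(1−A) = 4πR²·σT_eq⁴, so T_eq⁴ = S(1−A)/(4σ).
T_eq = [3.05×10⁵ × 0.65 / (4 × 5.67×10⁻⁸)]^(1/4) = (8.75×10¹¹)^(1/4) = 967 K.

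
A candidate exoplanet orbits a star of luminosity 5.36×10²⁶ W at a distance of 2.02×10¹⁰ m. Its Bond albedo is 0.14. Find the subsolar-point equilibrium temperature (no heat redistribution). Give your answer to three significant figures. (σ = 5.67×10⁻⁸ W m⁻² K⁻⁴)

Flux: S = L/(4πd²) = 5.36×10²⁶/(4π×(2.02×10¹⁰)²) = 1.05×10⁵ W m⁻².
At the subsolar point the surface absorbs S(1−A) and emits σT⁴ per unit area — no factor of 4, since only the local patch is in balance.
T = [1.05×10⁵ × 0.86 / 5.67×10⁻⁸]^(1/4) = (1.59×10¹²)^(1/4) = 1120 K.

T_ss ≈ 1120 K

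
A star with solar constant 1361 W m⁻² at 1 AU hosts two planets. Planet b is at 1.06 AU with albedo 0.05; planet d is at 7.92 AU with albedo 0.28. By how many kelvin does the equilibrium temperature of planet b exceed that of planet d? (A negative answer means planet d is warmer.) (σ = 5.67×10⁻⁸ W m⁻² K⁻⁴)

T_eq = [S₀(1−A)/(4σd²)]^(1/4), so T ∝ (1−A)^(1/4) / √d.
T₁ = [1361×0.95/(4×5.67×10⁻⁸×1.06²)]^(1/4) = 266.89 K.
T₂ = [1361×0.72/(4×5.67×10⁻⁸×7.92²)]^(1/4) = 91.10 K.

ΔT ≈ 175.8 K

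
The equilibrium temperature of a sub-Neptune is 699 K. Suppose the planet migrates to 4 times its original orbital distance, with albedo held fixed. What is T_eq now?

T_eq ∝ L^(1/4) · d^(−1/2).
T′ = 699 / 4^(1/2) = 350 K.

T_eq ≈ 350 K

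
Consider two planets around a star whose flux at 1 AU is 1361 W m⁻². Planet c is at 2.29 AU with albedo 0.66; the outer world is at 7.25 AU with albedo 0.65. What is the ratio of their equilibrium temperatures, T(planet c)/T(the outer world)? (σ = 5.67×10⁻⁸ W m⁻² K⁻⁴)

T₁/T₂ ≈ 1.766

T_eq = [S₀(1−A)/(4σd²)]^(1/4), so T ∝ (1−A)^(1/4) / √d.
T₁ = [1361×0.34/(4×5.67×10⁻⁸×2.29²)]^(1/4) = 140.44 K.
T₂ = [1361×0.35/(4×5.67×10⁻⁸×7.25²)]^(1/4) = 79.51 K.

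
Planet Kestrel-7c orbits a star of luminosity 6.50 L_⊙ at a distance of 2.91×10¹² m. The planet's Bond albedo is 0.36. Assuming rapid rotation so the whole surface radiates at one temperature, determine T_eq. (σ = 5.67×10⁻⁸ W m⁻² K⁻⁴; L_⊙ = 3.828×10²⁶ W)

L = 6.50 × 3.828×10²⁶ = 2.49×10²⁷ W.
Flux: S = L/(4πd²) = 2.49×10²⁷/(4π×(2.91×10¹²)²) = 23.4 W m⁻².
Energy balance: absorbed = emitted ⇒ πR²·S(1−A) = 4πR²·σT_eq⁴, so T_eq⁴ = S(1−A)/(4σ).
T_eq = [23.4 × 0.64 / (4 × 5.67×10⁻⁸)]^(1/4) = (6.60×10⁷)^(1/4) = 90.1 K.

T_eq ≈ 90.1 K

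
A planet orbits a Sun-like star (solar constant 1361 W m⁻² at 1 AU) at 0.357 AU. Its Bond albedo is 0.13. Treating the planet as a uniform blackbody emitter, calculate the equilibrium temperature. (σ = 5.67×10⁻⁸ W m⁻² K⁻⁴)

T_eq ≈ 450 K

Flux at 0.357 AU: S = 1361/0.357² = 1.07×10⁴ W m⁻².
Energy balance: absorbed = emitted ⇒ πR²·S(1−A) = 4πR²·σT_eq⁴, so T_eq⁴ = S(1−A)/(4σ).
T_eq = [1.07×10⁴ × 0.87 / (4 × 5.67×10⁻⁸)]^(1/4) = (4.10×10¹⁰)^(1/4) = 450 K.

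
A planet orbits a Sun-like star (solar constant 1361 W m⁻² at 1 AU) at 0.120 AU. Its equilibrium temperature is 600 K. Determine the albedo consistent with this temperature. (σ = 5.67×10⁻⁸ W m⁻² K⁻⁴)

A ≈ 0.69

Flux at 0.120 AU: S = 1361/0.120² = 9.45×10⁴ W m⁻².
From T_eq⁴ = S(1−A)/(4σ): 1−A = 4σT_eq⁴/S.
1−A = 4 × 5.67×10⁻⁸ × (600)⁴ / 9.45×10⁴ = 0.311.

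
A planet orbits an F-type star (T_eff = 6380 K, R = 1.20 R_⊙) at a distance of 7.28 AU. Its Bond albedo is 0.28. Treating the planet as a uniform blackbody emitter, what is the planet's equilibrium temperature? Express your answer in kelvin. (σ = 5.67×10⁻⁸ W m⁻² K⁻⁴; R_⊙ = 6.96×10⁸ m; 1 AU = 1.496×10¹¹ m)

R_⋆ = 1.20 × 6.96×10⁸ = 8.35×10⁸ m.
d = 7.28 AU = 1.09×10¹² m.
L = 4πR_⋆²σT_⋆⁴ = 4π(8.35×10⁸)² × 5.67×10⁻⁸ × (6380)⁴ = 8.23×10²⁶ W.
S = L/(4πd²) = 55.2 W m⁻².
Energy balance: absorbed = emitted ⇒ πR²·S(1−A) = 4πR²·σT_eq⁴, so T_eq⁴ = S(1−A)/(4σ).
T_eq = [55.2 × 0.72 / (4 × 5.67×10⁻⁸)]^(1/4) = (1.75×10⁸)^(1/4) = 115 K.

T_eq ≈ 115 K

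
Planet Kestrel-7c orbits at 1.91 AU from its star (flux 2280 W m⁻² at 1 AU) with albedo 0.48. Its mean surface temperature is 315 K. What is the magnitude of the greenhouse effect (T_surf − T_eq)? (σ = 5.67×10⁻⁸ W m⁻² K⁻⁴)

S = 2280/1.91² = 625.0 W m⁻².
T_eq = [S(1−A)/(4σ)]^(1/4) = [625.0×0.52/(4×5.67×10⁻⁸)]^(1/4) = 194.6 K.
ΔT = T_surf − T_eq = 315 − 194.6.

ΔT ≈ 120.4 K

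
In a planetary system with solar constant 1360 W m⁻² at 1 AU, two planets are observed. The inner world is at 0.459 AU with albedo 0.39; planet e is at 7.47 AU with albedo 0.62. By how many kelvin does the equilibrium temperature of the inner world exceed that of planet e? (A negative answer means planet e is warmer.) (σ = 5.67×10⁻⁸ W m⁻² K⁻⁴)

T_eq = [S₀(1−A)/(4σd²)]^(1/4), so T ∝ (1−A)^(1/4) / √d.
T₁ = [1360×0.61/(4×5.67×10⁻⁸×0.459²)]^(1/4) = 362.99 K.
T₂ = [1360×0.38/(4×5.67×10⁻⁸×7.47²)]^(1/4) = 79.94 K.

ΔT ≈ 283.1 K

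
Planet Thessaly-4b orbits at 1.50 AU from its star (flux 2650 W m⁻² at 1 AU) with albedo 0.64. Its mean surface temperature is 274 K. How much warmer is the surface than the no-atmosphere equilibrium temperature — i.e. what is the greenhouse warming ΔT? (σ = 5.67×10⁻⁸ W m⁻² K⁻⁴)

S = 2650/1.50² = 1178 W m⁻².
T_eq = [S(1−A)/(4σ)]^(1/4) = [1178×0.36/(4×5.67×10⁻⁸)]^(1/4) = 207.9 K.
ΔT = T_surf − T_eq = 274 − 207.9.

ΔT ≈ 66.1 K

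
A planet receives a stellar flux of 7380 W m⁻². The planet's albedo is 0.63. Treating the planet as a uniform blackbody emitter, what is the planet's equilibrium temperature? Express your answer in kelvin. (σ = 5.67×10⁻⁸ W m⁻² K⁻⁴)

Energy balance: absorbed = emitted ⇒ πR²·S(1−A) = 4πR²·σT_eq⁴, so T_eq⁴ = S(1−A)/(4σ).
T_eq = [7380 × 0.37 / (4 × 5.67×10⁻⁸)]^(1/4) = (1.20×10¹⁰)^(1/4) = 331 K.

T_eq ≈ 331 K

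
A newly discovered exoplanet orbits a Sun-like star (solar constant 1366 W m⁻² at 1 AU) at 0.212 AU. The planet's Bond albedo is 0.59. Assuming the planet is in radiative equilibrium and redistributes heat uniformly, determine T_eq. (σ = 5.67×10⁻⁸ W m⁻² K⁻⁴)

Flux at 0.212 AU: S = 1366/0.212² = 3.04×10⁴ W m⁻².
Energy balance: absorbed = emitted ⇒ πR²·S(1−A) = 4πR²·σT_eq⁴, so T_eq⁴ = S(1−A)/(4σ).
T_eq = [3.04×10⁴ × 0.41 / (4 × 5.67×10⁻⁸)]^(1/4) = (5.49×10¹⁰)^(1/4) = 484 K.

T_eq ≈ 484 K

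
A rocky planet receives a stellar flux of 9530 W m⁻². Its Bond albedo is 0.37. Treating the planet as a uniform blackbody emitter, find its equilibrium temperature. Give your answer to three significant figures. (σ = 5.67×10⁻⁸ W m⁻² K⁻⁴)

Energy balance: absorbed = emitted ⇒ πR²·S(1−A) = 4πR²·σT_eq⁴, so T_eq⁴ = S(1−A)/(4σ).
T_eq = [9530 × 0.63 / (4 × 5.67×10⁻⁸)]^(1/4) = (2.65×10¹⁰)^(1/4) = 403 K.

T_eq ≈ 403 K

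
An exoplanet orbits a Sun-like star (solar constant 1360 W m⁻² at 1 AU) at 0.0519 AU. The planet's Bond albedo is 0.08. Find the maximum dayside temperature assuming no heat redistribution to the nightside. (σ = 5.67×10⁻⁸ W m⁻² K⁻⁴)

T_ss ≈ 1690 K

Flux at 0.0519 AU: S = 1360/0.0519² = 5.05×10⁵ W m⁻².
With no redistribution each surface element balances locally: S(1−A) = σT⁴.
T = [5.05×10⁵ × 0.92 / 5.67×10⁻⁸]^(1/4) = (8.19×10¹²)^(1/4) = 1690 K.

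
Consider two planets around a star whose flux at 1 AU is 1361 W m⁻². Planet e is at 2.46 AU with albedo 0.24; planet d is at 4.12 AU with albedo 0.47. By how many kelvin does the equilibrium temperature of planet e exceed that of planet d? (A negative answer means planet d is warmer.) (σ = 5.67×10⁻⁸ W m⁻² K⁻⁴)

T_eq = [S₀(1−A)/(4σd²)]^(1/4), so T ∝ (1−A)^(1/4) / √d.
T₁ = [1361×0.76/(4×5.67×10⁻⁸×2.46²)]^(1/4) = 165.69 K.
T₂ = [1361×0.53/(4×5.67×10⁻⁸×4.12²)]^(1/4) = 117.00 K.

ΔT ≈ 48.7 K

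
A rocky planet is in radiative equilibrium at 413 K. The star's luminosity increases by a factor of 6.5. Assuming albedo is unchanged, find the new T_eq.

T_eq ∝ L^(1/4) · d^(−1/2).
T′ = 413 × 6.5^(1/4) = 659 K.

T_eq ≈ 659 K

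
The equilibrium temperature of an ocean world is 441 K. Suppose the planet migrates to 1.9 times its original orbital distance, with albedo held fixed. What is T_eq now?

T_eq ∝ L^(1/4) · d^(−1/2).
T′ = 441 / 1.9^(1/2) = 320 K.

T_eq ≈ 320 K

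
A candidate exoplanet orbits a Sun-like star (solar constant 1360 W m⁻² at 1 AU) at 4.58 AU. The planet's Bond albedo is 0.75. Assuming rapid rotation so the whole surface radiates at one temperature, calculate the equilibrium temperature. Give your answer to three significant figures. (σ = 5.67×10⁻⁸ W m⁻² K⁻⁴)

Flux at 4.58 AU: S = 1360/4.58² = 64.8 W m⁻².
Energy balance: absorbed = emitted ⇒ πR²·S(1−A) = 4πR²·σT_eq⁴, so T_eq⁴ = S(1−A)/(4σ).
T_eq = [64.8 × 0.25 / (4 × 5.67×10⁻⁸)]^(1/4) = (7.15×10⁷)^(1/4) = 91.9 K.

T_eq ≈ 91.9 K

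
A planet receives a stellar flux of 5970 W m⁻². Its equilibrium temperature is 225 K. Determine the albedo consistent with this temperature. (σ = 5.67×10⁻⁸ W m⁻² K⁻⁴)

A ≈ 0.90

From T_eq⁴ = S(1−A)/(4σ): 1−A = 4σT_eq⁴/S.
1−A = 4 × 5.67×10⁻⁸ × (225)⁴ / 5970 = 0.097.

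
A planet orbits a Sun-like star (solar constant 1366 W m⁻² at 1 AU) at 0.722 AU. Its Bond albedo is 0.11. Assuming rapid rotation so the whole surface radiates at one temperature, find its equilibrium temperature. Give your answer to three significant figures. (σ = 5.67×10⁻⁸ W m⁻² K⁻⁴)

Flux at 0.722 AU: S = 1366/0.722² = 2620 W m⁻².
Energy balance: absorbed = emitted ⇒ πR²·S(1−A) = 4πR²·σT_eq⁴, so T_eq⁴ = S(1−A)/(4σ).
T_eq = [2620 × 0.89 / (4 × 5.67×10⁻⁸)]^(1/4) = (1.03×10¹⁰)^(1/4) = 318 K.

T_eq ≈ 318 K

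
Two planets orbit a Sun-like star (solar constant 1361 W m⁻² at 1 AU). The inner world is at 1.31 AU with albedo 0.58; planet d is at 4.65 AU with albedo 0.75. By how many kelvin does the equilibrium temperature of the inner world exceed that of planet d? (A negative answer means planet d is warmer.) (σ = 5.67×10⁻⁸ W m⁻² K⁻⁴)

ΔT ≈ 104.5 K

T_eq = [S₀(1−A)/(4σd²)]^(1/4), so T ∝ (1−A)^(1/4) / √d.
T₁ = [1361×0.42/(4×5.67×10⁻⁸×1.31²)]^(1/4) = 195.76 K.
T₂ = [1361×0.25/(4×5.67×10⁻⁸×4.65²)]^(1/4) = 91.27 K.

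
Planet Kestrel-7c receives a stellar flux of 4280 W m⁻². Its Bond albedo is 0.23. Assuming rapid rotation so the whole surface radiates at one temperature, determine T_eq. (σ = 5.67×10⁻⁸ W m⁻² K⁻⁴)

Energy balance: absorbed = emitted ⇒ πR²·S(1−A) = 4πR²·σT_eq⁴, so T_eq⁴ = S(1−A)/(4σ).
T_eq = [4280 × 0.77 / (4 × 5.67×10⁻⁸)]^(1/4) = (1.45×10¹⁰)^(1/4) = 347 K.

T_eq ≈ 347 K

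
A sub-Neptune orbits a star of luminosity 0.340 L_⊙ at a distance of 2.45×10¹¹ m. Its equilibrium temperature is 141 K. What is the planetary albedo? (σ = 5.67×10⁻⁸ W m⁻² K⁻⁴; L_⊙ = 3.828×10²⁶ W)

L = 0.340 × 3.828×10²⁶ = 1.30×10²⁶ W.
Flux: S = L/(4πd²) = 1.30×10²⁶/(4π×(2.45×10¹¹)²) = 173 W m⁻².
From T_eq⁴ = S(1−A)/(4σ): 1−A = 4σT_eq⁴/S.
1−A = 4 × 5.67×10⁻⁸ × (141)⁴ / 173 = 0.520.

A ≈ 0.48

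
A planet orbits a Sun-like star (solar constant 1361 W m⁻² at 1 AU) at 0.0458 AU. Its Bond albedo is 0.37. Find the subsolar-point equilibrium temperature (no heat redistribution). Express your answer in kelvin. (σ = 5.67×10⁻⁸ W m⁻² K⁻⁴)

T_ss ≈ 1640 K

Flux at 0.0458 AU: S = 1361/0.0458² = 6.49×10⁵ W m⁻².
At the subsolar point the surface absorbs S(1−A) and emits σT⁴ per unit area — no factor of 4, since only the local patch is in balance.
T = [6.49×10⁵ × 0.63 / 5.67×10⁻⁸]^(1/4) = (7.21×10¹²)^(1/4) = 1640 K.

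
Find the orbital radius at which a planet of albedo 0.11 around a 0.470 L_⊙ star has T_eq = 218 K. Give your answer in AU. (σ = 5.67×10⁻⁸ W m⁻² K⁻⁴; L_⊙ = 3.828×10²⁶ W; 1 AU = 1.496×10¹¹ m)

L = 0.470 × 3.828×10²⁶ = 1.80×10²⁶ W.
From T_eq⁴ = L(1−A)/(16πσd²): d = √[L(1−A)/(16πσT_eq⁴)].
d = √[1.80×10²⁶ × 0.89 / (16π × 5.67×10⁻⁸ × (218)⁴)] = 1.58×10¹¹ m = 1.05 AU.

d ≈ 1.05 AU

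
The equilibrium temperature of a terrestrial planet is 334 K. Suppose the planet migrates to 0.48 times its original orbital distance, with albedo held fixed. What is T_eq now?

T_eq ∝ L^(1/4) · d^(−1/2).
T′ = 334 / 0.48^(1/2) = 482 K.

T_eq ≈ 482 K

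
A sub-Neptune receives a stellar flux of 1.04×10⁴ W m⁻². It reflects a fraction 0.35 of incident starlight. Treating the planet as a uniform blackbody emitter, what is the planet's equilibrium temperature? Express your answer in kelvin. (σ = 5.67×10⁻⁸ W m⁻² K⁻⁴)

T_eq ≈ 416 K

Energy balance: absorbed = emitted ⇒ πR²·S(1−A) = 4πR²·σT_eq⁴, so T_eq⁴ = S(1−A)/(4σ).
T_eq = [1.04×10⁴ × 0.65 / (4 × 5.67×10⁻⁸)]^(1/4) = (2.98×10¹⁰)^(1/4) = 416 K.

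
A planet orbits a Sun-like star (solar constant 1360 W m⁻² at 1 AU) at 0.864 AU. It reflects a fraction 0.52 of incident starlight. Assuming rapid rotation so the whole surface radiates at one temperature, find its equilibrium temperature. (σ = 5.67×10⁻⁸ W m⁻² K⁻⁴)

Flux at 0.864 AU: S = 1360/0.864² = 1820 W m⁻².
Energy balance: absorbed = emitted ⇒ πR²·S(1−A) = 4πR²·σT_eq⁴, so T_eq⁴ = S(1−A)/(4σ).
T_eq = [1820 × 0.48 / (4 × 5.67×10⁻⁸)]^(1/4) = (3.86×10⁹)^(1/4) = 249 K.

T_eq ≈ 249 K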